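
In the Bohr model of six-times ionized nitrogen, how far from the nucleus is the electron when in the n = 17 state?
2.1847 nm (or 21.8475 Å)

The Bohr radius formula is:
r_n = n² a₀ / Z

where a₀ = 0.0529177 nm is the Bohr radius.

For N⁶⁺ (Z = 7) at n = 17:
r_17 = 17² × 0.0529177 nm / 7
r_17 = 289 × 0.0529177 nm / 7
r_17 = 15.29322 nm / 7
r_17 = 2.1847 nm

The electron orbits at approximately 2.1847 nm from the nucleus.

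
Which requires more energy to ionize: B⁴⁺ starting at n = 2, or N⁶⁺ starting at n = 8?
B⁴⁺ at n = 2 (E = -85.03563 eV)

Using E_n = -13.6057 Z² / n² eV:

B⁴⁺ (Z = 5) at n = 2:
E = -13.6057 × 5² / 2² = -13.6057 × 25 / 4 = -85.03562500 eV

N⁶⁺ (Z = 7) at n = 8:
E = -13.6057 × 7² / 8² = -13.6057 × 49 / 64 = -10.41686406 eV

Since -85.03562500 eV < -10.41686406 eV,
B⁴⁺ at n = 2 is more tightly bound (requires more energy to ionize).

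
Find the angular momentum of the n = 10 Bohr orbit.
1.05457e-33 J·s (or 10ℏ)

In the Bohr model, angular momentum is quantized:
L = nℏ

where ℏ = h/(2π) = 1.0545718e-34 J·s

For n = 10:
L = 10 × 1.0545718e-34 J·s
L = 1.05457e-33 J·s

This can also be written as L = 10ℏ.
The angular momentum is an integer multiple of the reduced Planck constant.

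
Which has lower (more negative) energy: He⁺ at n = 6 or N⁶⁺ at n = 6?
N⁶⁺ at n = 6 (E = -18.519 eV)

Using E_n = -13.6057 Z² / n² eV:

He⁺ (Z = 2) at n = 6:
E = -13.6057 × 2² / 6² = -13.6057 × 4 / 36 = -1.511744 eV

N⁶⁺ (Z = 7) at n = 6:
E = -13.6057 × 7² / 6² = -13.6057 × 49 / 36 = -18.518869 eV

Since -18.518869 eV < -1.511744 eV,
N⁶⁺ at n = 6 is more tightly bound (requires more energy to ionize).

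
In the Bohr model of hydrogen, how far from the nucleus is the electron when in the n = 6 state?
1.90504 nm (or 19.05038 Å)

The Bohr radius formula is:
r_n = n² a₀ / Z

where a₀ = 0.05291772 nm is the Bohr radius.

For H (Z = 1) at n = 6:
r_6 = 6² × 0.05291772 nm / 1
r_6 = 36 × 0.05291772 nm / 1
r_6 = 1.905038 nm / 1
r_6 = 1.90504 nm

The electron orbits at approximately 1.90504 nm from the nucleus.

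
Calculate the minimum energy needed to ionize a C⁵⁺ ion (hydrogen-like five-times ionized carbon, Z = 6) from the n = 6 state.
13.61 eV

The ionization energy is the energy needed to remove the electron completely (n → ∞).

For a hydrogen-like ion with Z = 6, E_n = -13.6057 Z² / n² eV.

At n = 6: E_6 = -13.6057 × 6² / 6² = -13.60570 eV
At n = ∞: E_∞ = 0 eV

Ionization energy = E_∞ - E_6 = 0 - (-13.60570) = 13.60570 eV
Ionization energy ≈ 13.61 eV

This is also called the binding energy of the electron in state n = 6.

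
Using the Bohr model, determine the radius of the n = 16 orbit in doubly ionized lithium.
4.515646 nm (or 45.156455 Å)

The Bohr radius formula is:
r_n = n² a₀ / Z

where a₀ = 0.052917721 nm is the Bohr radius.

For Li²⁺ (Z = 3) at n = 16:
r_16 = 16² × 0.052917721 nm / 3
r_16 = 256 × 0.052917721 nm / 3
r_16 = 13.5469366 nm / 3
r_16 = 4.515646 nm

The electron orbits at approximately 4.515646 nm from the nucleus.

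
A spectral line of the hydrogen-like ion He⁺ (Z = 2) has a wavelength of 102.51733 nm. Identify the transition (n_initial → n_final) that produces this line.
n = 6 → n = 2

First, find the photon energy from the wavelength (hc = 1239.84 eV·nm):
E = hc/λ = 1239.84 eV·nm / 102.51733 nm = 12.093955 eV

The energy levels of He⁺ satisfy E_n = -13.6057 × 2² / n² eV, so an emission n_i → n_f releases
ΔE = 13.6057 × 2² × (1/n_f² − 1/n_i²) eV.

Setting ΔE equal to the photon energy:
1/n_f² − 1/n_i² = 12.093955 / (13.6057 × 2²) = 0.22222221

Since 1/n_i² must be positive, we need 1/n_f² > 0.22222221, i.e. n_f ≤ 2. For each allowed n_f, solve n_i = (1/n_f² − 0.22222221)^(−1/2) and check whether it is a whole number:
  n_f = 1: 1/n_i² = 1.00000000 − 0.22222221 = 0.77777779 → n_i = 1.134  (not an integer) ✗
  n_f = 2: 1/n_i² = 0.25000000 − 0.22222221 = 0.02777779 → n_i = 6.000  → integer, n_i = 6 ✓

Only n_f = 2 gives an integer upper level, n_i = 6.

The transition is from n = 6 to n = 2 (emission).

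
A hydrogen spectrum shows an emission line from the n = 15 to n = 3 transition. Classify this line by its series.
Paschen series

The spectral series in hydrogen are named based on the final (lower) energy level:
- Lyman series: n_final = 1 (ultraviolet)
- Balmer series: n_final = 2 (visible/near-UV)
- Paschen series: n_final = 3 (infrared)
- Brackett series: n_final = 4 (infrared)
- Pfund series: n_final = 5 (far infrared)

Since this transition ends at n = 3, it belongs to the Paschen series.

For reference, this 15 → 3 line has photon energy
ΔE = 13.6057 eV × (1/3² - 1/15²) = 1.451274667 eV,
corresponding to wavelength λ = hc/ΔE = 1239.84 eV·nm / 1.451274667 eV = 854.31106 nm in the infrared region.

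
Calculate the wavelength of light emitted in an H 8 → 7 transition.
19051.52 nm

First, find the transition energy using E_n = -13.6057 / n² eV:
E_8 = -13.6057 / 8² = -0.2125890625 eV
E_7 = -13.6057 / 7² = -0.2776673469 eV

Photon energy: |ΔE| = |E_7 - E_8| = 0.0650782844 eV

Convert to wavelength using E = hc/λ with hc = 1239.84 eV·nm:
λ = hc/E = 1239.84 eV·nm / 0.0650782844 eV
λ = 19051.52 nm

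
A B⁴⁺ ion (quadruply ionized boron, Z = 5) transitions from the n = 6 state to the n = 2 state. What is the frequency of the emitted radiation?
1.828e+16 Hz

First, find the transition energy:
E_6 = -13.6057 × 5² / 6² = -9.4484028 eV
E_2 = -13.6057 × 5² / 2² = -85.0356250 eV
|ΔE| = |E_2 - E_6| = 75.5872222 eV

Convert to Joules: E = 75.5872222 eV × (1.602177 × 10⁻¹⁹ J/eV) = 1.21104e-17 J

Using E = hf:
f = E/h = 1.21104e-17 J / (6.62607 × 10⁻³⁴ J·s)
f = 1.828e+16 Hz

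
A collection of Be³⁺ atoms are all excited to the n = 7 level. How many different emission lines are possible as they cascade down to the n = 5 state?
3

The electron can occupy levels n = 5, 6, ..., 7 during de-excitation — that is m = 7 - 5 + 1 = 3 distinct levels.

The number of distinct spectral lines equals the number of ways to choose 2 of these m levels (each pair gives one possible emission transition):

Number of lines = m(m-1)/2 = 3×2/2 = 3

These correspond to all possible transitions between the 3 levels:
7 → 6, 7 → 5, 6 → 5

Each transition produces a photon with a unique energy (and thus wavelength). This count does not depend on Z.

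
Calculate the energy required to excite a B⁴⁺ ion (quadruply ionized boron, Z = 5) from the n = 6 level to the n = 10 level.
6.05 eV

The energy levels of a hydrogen-like atom are E_n = -13.6057 Z² eV / n².

Energy at n = 6: E_6 = -13.6057 × 5² / 6² = -9.44840 eV
Energy at n = 10: E_10 = -13.6057 × 5² / 10² = -3.40143 eV

The excitation energy is the difference:
ΔE = E_10 - E_6
ΔE = -3.40143 - (-9.44840)
ΔE = 6.05 eV

Since this is positive, energy must be absorbed (photon absorption).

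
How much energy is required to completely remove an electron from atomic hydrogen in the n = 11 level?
0.112 eV

The ionization energy is the energy needed to remove the electron completely (n → ∞).

For hydrogen, E_n = -13.6057 eV / n².

At n = 11: E_11 = -13.6057 / 11² = -0.112444 eV
At n = ∞: E_∞ = 0 eV

Ionization energy = E_∞ - E_11 = 0 - (-0.112444) = 0.112444 eV
Ionization energy ≈ 0.112 eV

This is also called the binding energy of the electron in state n = 11.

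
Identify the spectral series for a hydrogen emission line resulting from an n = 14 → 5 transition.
Pfund series

The spectral series in hydrogen are named based on the final (lower) energy level:
- Lyman series: n_final = 1 (ultraviolet)
- Balmer series: n_final = 2 (visible/near-UV)
- Paschen series: n_final = 3 (infrared)
- Brackett series: n_final = 4 (infrared)
- Pfund series: n_final = 5 (far infrared)

Since this transition ends at n = 5, it belongs to the Pfund series.

For reference, this 14 → 5 line has photon energy
ΔE = 13.6057 eV × (1/5² - 1/14²) = 0.474811163 eV,
corresponding to wavelength λ = hc/ΔE = 1239.84 eV·nm / 0.474811163 eV = 2611.228 nm in the far infrared region.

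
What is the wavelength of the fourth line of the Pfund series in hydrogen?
3295.19981 nm

The lines of a series are numbered from the longest wavelength (smallest ΔE) outward; the fourth line is the transition from n = n_f + 4 to n_f.
The Pfund series has all transitions ending at n_f = 5.

For H, the fourth line (δ-line) is the jump from n = 9 to n = 5:
E_9 = -13.6057 / 9² = -0.16797160494 eV
E_5 = -13.6057 / 5² = -0.54422800000 eV
ΔE = E_9 - E_5 = 0.37625639506 eV

λ = hc/E = 1239.84 eV·nm / 0.37625639506 eV
λ = 3295.19981 nm

This is the δ-line of the Pfund series in H.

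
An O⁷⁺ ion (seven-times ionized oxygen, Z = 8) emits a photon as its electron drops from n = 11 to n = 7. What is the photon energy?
10.574307 eV

The energy levels are E_n = -13.6057 Z² eV / n².

Energy at n = 11: E_11 = -13.6057 × 8² / 11² = -7.196403306 eV
Energy at n = 7: E_7 = -13.6057 × 8² / 7² = -17.770710204 eV

For emission (electron falling to lower state), the photon energy is:
E_photon = E_11 - E_7 = |-7.196403306 - (-17.770710204)|
E_photon = 10.574307 eV

This energy is carried away by the emitted photon.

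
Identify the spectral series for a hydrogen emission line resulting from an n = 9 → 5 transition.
Pfund series

The spectral series in hydrogen are named based on the final (lower) energy level:
- Lyman series: n_final = 1 (ultraviolet)
- Balmer series: n_final = 2 (visible/near-UV)
- Paschen series: n_final = 3 (infrared)
- Brackett series: n_final = 4 (infrared)
- Pfund series: n_final = 5 (far infrared)

Since this transition ends at n = 5, it belongs to the Pfund series.

For reference, this 9 → 5 line has photon energy
ΔE = 13.6057 eV × (1/5² - 1/9²) = 0.37625640 eV,
corresponding to wavelength λ = hc/ΔE = 1239.84 eV·nm / 0.37625640 eV = 3295.20 nm in the far infrared region.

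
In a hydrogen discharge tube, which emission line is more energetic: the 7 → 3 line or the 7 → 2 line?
7 → 2

Calculate the energy for each transition:

Transition 7 → 3:
ΔE₁ = |E_3 - E_7| = |-13.6057/3² - (-13.6057/7²)|
ΔE₁ = |-1.511744444 - (-0.277667347)| = 1.234077 eV

Transition 7 → 2:
ΔE₂ = |E_2 - E_7| = |-13.6057/2² - (-13.6057/7²)|
ΔE₂ = |-3.401425000 - (-0.277667347)| = 3.123758 eV

Since 3.123758 eV > 1.234077 eV, the transition 7 → 2 emits the more energetic photon.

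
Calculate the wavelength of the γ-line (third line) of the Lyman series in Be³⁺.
6.0751 nm

The lines of a series are numbered from the longest wavelength (smallest ΔE) outward; the third line is the transition from n = n_f + 3 to n_f.
The Lyman series has all transitions ending at n_f = 1.

For Be³⁺ (Z = 4), the third line (γ-line) is the jump from n = 4 to n = 1:
E_4 = -13.6057 × 4² / 4² = -13.605700 eV
E_1 = -13.6057 × 4² / 1² = -217.691200 eV
ΔE = E_4 - E_1 = 204.085500 eV

λ = hc/E = 1239.84 eV·nm / 204.085500 eV
λ = 6.0751 nm

This is the γ-line of the Lyman series in Be³⁺.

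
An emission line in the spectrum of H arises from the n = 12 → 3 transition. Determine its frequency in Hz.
3.42692e+14 Hz

First, find the transition energy:
E_12 = -13.6057 / 12² = -0.09448403 eV
E_3 = -13.6057 / 3² = -1.51174444 eV
|ΔE| = |E_3 - E_12| = 1.41726041 eV

Convert to Joules: E = 1.41726041 eV × (1.602177 × 10⁻¹⁹ J/eV) = 2.2707020e-19 J

Using E = hf:
f = E/h = 2.2707020e-19 J / (6.62607 × 10⁻³⁴ J·s)
f = 3.42692e+14 Hz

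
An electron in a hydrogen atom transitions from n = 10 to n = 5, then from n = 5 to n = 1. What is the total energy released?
13.46964 eV

The energy levels of hydrogen are E_n = -13.6057 / n² eV.

First transition (10 → 5):
ΔE₁ = |E_5 - E_10|
ΔE₁ = |-0.54422800000 - (-0.13605700000)| = 0.40817100 eV

Second transition (5 → 1):
ΔE₂ = |E_1 - E_5|
ΔE₂ = |-13.60570000000 - (-0.54422800000)| = 13.06147200 eV

Total energy released:
E_total = ΔE₁ + ΔE₂ = 0.40817100 + 13.06147200 = 13.46964 eV

Note: This equals the direct transition 10 → 1: 13.46964 eV ✓
Energy is conserved regardless of the path taken.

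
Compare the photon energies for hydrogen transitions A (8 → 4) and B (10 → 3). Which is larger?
10 → 3

Calculate the energy for each transition:

Transition 8 → 4:
ΔE₁ = |E_4 - E_8| = |-13.6057/4² - (-13.6057/8²)|
ΔE₁ = |-0.8503562500 - (-0.2125890625)| = 0.6377672 eV

Transition 10 → 3:
ΔE₂ = |E_3 - E_10| = |-13.6057/3² - (-13.6057/10²)|
ΔE₂ = |-1.5117444444 - (-0.1360570000)| = 1.3756874 eV

Since 1.3756874 eV > 0.6377672 eV, the transition 10 → 3 emits the more energetic photon.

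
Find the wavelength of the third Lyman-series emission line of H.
97.20 nm

The lines of a series are numbered from the longest wavelength (smallest ΔE) outward; the third line is the transition from n = n_f + 3 to n_f.
The Lyman series has all transitions ending at n_f = 1.

For H, the third line (γ-line) is the jump from n = 4 to n = 1:
E_4 = -13.6057 / 4² = -0.8504 eV
E_1 = -13.6057 / 1² = -13.6057 eV
ΔE = E_4 - E_1 = 12.7553 eV

λ = hc/E = 1239.84 eV·nm / 12.7553 eV
λ = 97.20 nm

This is the γ-line of the Lyman series in H.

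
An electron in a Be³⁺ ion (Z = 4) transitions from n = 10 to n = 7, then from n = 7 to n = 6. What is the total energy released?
3.870 eV

The energy levels of Be³⁺ are E_n = -13.6057 × 4² / n² eV.

First transition (10 → 7):
ΔE₁ = |E_7 - E_10|
ΔE₁ = |-4.442677551 - (-2.176912000)| = 2.265766 eV

Second transition (7 → 6):
ΔE₂ = |E_6 - E_7|
ΔE₂ = |-6.046977778 - (-4.442677551)| = 1.604300 eV

Total energy released:
E_total = ΔE₁ + ΔE₂ = 2.265766 + 1.604300 = 3.870 eV

Note: This equals the direct transition 10 → 6: 3.870 eV ✓
Energy is conserved regardless of the path taken.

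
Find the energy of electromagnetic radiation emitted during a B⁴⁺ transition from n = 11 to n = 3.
34.9825 eV

The energy levels are E_n = -13.6057 Z² eV / n².

Energy at n = 11: E_11 = -13.6057 × 5² / 11² = -2.8110950 eV
Energy at n = 3: E_3 = -13.6057 × 5² / 3² = -37.7936111 eV

For emission (electron falling to lower state), the photon energy is:
E_photon = E_11 - E_3 = |-2.8110950 - (-37.7936111)|
E_photon = 34.9825 eV

This energy is carried away by the emitted photon.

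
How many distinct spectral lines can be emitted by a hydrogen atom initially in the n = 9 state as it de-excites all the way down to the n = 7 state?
3

The electron can occupy levels n = 7, 8, ..., 9 during de-excitation — that is m = 9 - 7 + 1 = 3 distinct levels.

The number of distinct spectral lines equals the number of ways to choose 2 of these m levels (each pair gives one possible emission transition):

Number of lines = m(m-1)/2 = 3×2/2 = 3

These correspond to all possible transitions between the 3 levels:
9 → 8, 9 → 7, 8 → 7

Each transition produces a photon with a unique energy (and thus wavelength). This count does not depend on Z.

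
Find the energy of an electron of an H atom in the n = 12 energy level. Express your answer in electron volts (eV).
-0.09 eV

The energy levels of a hydrogen-like atom are given by:
E_n = -13.6057 eV / n²

For n = 12:
E_12 = -13.6057 eV / 12²
E_12 = -13.6057 eV / 144
E_12 = -0.09 eV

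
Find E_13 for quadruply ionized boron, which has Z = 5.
-2.01268 eV

For hydrogen-like ions, the energy levels scale with Z²:
E_n = -13.6057 Z² / n² eV

For B⁴⁺ (Z = 5) at n = 13:
E_13 = -13.6057 × 5² / 13²
E_13 = -13.6057 × 25 / 169
E_13 = -340.1425 / 169
E_13 = -2.01268 eV

The energy is 25 times more negative than hydrogen at the same n due to the stronger nuclear charge.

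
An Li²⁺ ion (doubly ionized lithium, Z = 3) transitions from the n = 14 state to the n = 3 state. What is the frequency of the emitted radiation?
3.14e+15 Hz

First, find the transition energy:
E_14 = -13.6057 × 3² / 14² = -0.6247515 eV
E_3 = -13.6057 × 3² / 3² = -13.6057000 eV
|ΔE| = |E_3 - E_14| = 12.9809485 eV

Convert to Joules: E = 12.9809485 eV × (1.602177 × 10⁻¹⁹ J/eV) = 2.0798e-18 J

Using E = hf:
f = E/h = 2.0798e-18 J / (6.62607 × 10⁻³⁴ J·s)
f = 3.14e+15 Hz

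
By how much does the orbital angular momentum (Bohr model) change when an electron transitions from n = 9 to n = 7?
2.10914e-34 J·s (or 2ℏ)

In the Bohr model, L_n = nℏ where ℏ = 1.0545718e-34 J·s.

L_9 = 9ℏ = 9.4911462e-34 J·s
L_7 = 7ℏ = 7.3820026e-34 J·s

ΔL = L_9 - L_7 = (9 - 7)ℏ = 2ℏ
ΔL = 2 × 1.0545718e-34 J·s = 2.10914e-34 J·s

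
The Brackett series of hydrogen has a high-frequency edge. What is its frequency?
2.056e+14 Hz

The series limit corresponds to the transition from n = ∞ to n = 4.
This is the highest energy (shortest wavelength) transition in the Brackett series.

E_∞ = 0 eV
E_4 = -13.6057 / 4² = -0.8503563 eV

Energy at series limit:
ΔE = E_∞ - E_4 = 0 - (-0.8503563) = 0.8503563 eV
E = 0.8503563 eV × (1.602177 × 10⁻¹⁹ J/eV) = 1.36242e-19 J
f = E/h = 1.36242e-19 J / (6.62607 × 10⁻³⁴ J·s) = 2.056e+14 Hz

This energy equals the ionization energy from the n = 4 state of hydrogen.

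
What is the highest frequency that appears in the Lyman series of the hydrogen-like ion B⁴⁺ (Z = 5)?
8.22e+16 Hz

The series limit corresponds to the transition from n = ∞ to n = 1.
This is the highest energy (shortest wavelength) transition in the Lyman series.

E_∞ = 0 eV
E_1 = -13.6057 × 5² / 1² = -340.14250000 eV

Energy at series limit:
ΔE = E_∞ - E_1 = 0 - (-340.14250000) = 340.14250000 eV
E = 340.14250000 eV × (1.602177 × 10⁻¹⁹ J/eV) = 5.4497e-17 J
f = E/h = 5.4497e-17 J / (6.62607 × 10⁻³⁴ J·s) = 8.22e+16 Hz

This energy equals the ionization energy from the n = 1 state of B⁴⁺.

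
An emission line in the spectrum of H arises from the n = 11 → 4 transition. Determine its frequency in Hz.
1.784e+14 Hz

First, find the transition energy:
E_11 = -13.6057 / 11² = -0.1124438 eV
E_4 = -13.6057 / 4² = -0.8503563 eV
|ΔE| = |E_4 - E_11| = 0.7379125 eV

Convert to Joules: E = 0.7379125 eV × (1.602177 × 10⁻¹⁹ J/eV) = 1.18227e-19 J

Using E = hf:
f = E/h = 1.18227e-19 J / (6.62607 × 10⁻³⁴ J·s)
f = 1.784e+14 Hz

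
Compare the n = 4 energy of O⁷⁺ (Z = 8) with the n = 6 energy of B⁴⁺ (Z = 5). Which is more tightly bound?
O⁷⁺ at n = 4 (E = -54.4228 eV)

Using E_n = -13.6057 Z² / n² eV:

O⁷⁺ (Z = 8) at n = 4:
E = -13.6057 × 8² / 4² = -13.6057 × 64 / 16 = -54.4228000 eV

B⁴⁺ (Z = 5) at n = 6:
E = -13.6057 × 5² / 6² = -13.6057 × 25 / 36 = -9.4484028 eV

Since -54.4228000 eV < -9.4484028 eV,
O⁷⁺ at n = 4 is more tightly bound (requires more energy to ionize).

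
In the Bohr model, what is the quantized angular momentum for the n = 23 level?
2.426e-33 J·s (or 23ℏ)

In the Bohr model, angular momentum is quantized:
L = nℏ

where ℏ = h/(2π) = 1.05457e-34 J·s

For n = 23:
L = 23 × 1.05457e-34 J·s
L = 2.426e-33 J·s

This can also be written as L = 23ℏ.
The angular momentum is an integer multiple of the reduced Planck constant.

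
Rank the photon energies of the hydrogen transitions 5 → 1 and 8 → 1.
8 → 1

Calculate the energy for each transition:

Transition 5 → 1:
ΔE₁ = |E_1 - E_5| = |-13.6057/1² - (-13.6057/5²)|
ΔE₁ = |-13.605700000000 - (-0.544228000000)| = 13.061472000 eV

Transition 8 → 1:
ΔE₂ = |E_1 - E_8| = |-13.6057/1² - (-13.6057/8²)|
ΔE₂ = |-13.605700000000 - (-0.212589062500)| = 13.393110938 eV

Since 13.393110938 eV > 13.061472000 eV, the transition 8 → 1 emits the more energetic photon.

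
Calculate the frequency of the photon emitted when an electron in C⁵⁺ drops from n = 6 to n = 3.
9.87e+15 Hz

First, find the transition energy:
E_6 = -13.6057 × 6² / 6² = -13.6057000 eV
E_3 = -13.6057 × 6² / 3² = -54.4228000 eV
|ΔE| = |E_3 - E_6| = 40.8171000 eV

Convert to Joules: E = 40.8171000 eV × (1.602177 × 10⁻¹⁹ J/eV) = 6.5396e-18 J

Using E = hf:
f = E/h = 6.5396e-18 J / (6.62607 × 10⁻³⁴ J·s)
f = 9.87e+15 Hz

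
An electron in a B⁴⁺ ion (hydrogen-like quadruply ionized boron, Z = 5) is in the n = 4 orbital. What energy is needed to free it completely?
21.258906 eV

The ionization energy is the energy needed to remove the electron completely (n → ∞).

For a hydrogen-like ion with Z = 5, E_n = -13.6057 Z² / n² eV.

At n = 4: E_4 = -13.6057 × 5² / 4² = -21.258906250 eV
At n = ∞: E_∞ = 0 eV

Ionization energy = E_∞ - E_4 = 0 - (-21.258906250) = 21.258906250 eV
Ionization energy ≈ 21.258906 eV

This is also called the binding energy of the electron in state n = 4.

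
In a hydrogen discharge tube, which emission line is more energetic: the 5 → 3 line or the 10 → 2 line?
10 → 2

Calculate the energy for each transition:

Transition 5 → 3:
ΔE₁ = |E_3 - E_5| = |-13.6057/3² - (-13.6057/5²)|
ΔE₁ = |-1.51174444 - (-0.54422800)| = 0.96752 eV

Transition 10 → 2:
ΔE₂ = |E_2 - E_10| = |-13.6057/2² - (-13.6057/10²)|
ΔE₂ = |-3.40142500 - (-0.13605700)| = 3.26537 eV

Since 3.26537 eV > 0.96752 eV, the transition 10 → 2 emits the more energetic photon.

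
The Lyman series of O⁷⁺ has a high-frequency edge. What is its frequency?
2.1055e+17 Hz

The series limit corresponds to the transition from n = ∞ to n = 1.
This is the highest energy (shortest wavelength) transition in the Lyman series.

E_∞ = 0 eV
E_1 = -13.6057 × 8² / 1² = -870.764800 eV

Energy at series limit:
ΔE = E_∞ - E_1 = 0 - (-870.764800) = 870.764800 eV
E = 870.764800 eV × (1.602177 × 10⁻¹⁹ J/eV) = 1.395119e-16 J
f = E/h = 1.395119e-16 J / (6.62607 × 10⁻³⁴ J·s) = 2.1055e+17 Hz

This energy equals the ionization energy from the n = 1 state of O⁷⁺.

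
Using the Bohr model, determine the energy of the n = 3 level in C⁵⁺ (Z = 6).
-54.42280 eV

For hydrogen-like ions, the energy levels scale with Z²:
E_n = -13.6057 Z² / n² eV

For C⁵⁺ (Z = 6) at n = 3:
E_3 = -13.6057 × 6² / 3²
E_3 = -13.6057 × 36 / 9
E_3 = -489.8052 / 9
E_3 = -54.42280 eV

The energy is 36 times more negative than hydrogen at the same n due to the stronger nuclear charge.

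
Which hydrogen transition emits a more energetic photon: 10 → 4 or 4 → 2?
4 → 2

Calculate the energy for each transition:

Transition 10 → 4:
ΔE₁ = |E_4 - E_10| = |-13.6057/4² - (-13.6057/10²)|
ΔE₁ = |-0.850356250000 - (-0.136057000000)| = 0.714299250 eV

Transition 4 → 2:
ΔE₂ = |E_2 - E_4| = |-13.6057/2² - (-13.6057/4²)|
ΔE₂ = |-3.401425000000 - (-0.850356250000)| = 2.551068750 eV

Since 2.551068750 eV > 0.714299250 eV, the transition 4 → 2 emits the more energetic photon.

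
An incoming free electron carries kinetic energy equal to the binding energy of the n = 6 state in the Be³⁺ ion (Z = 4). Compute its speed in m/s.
1.46e+06 m/s (or 0.486% of c)

The binding energy at n = 6 for Be³⁺ is:
E_6 = -13.6057 × 4²/6² = -6.04698 eV
|E_6| = 6.04698 eV

Convert to Joules:
KE = 6.04698 eV × (1.602177 × 10⁻¹⁹ J/eV) = 9.6883e-19 J

Using KE = ½mv²:
v = √(2·KE/m_e)
v = √(2 × 9.6883e-19 J / 9.10938 × 10⁻³¹ kg)
v = 1.46e+06 m/s

This is approximately 0.486% the speed of light.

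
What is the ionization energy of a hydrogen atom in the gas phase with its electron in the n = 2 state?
3.4014 eV

The ionization energy is the energy needed to remove the electron completely (n → ∞).

For hydrogen, E_n = -13.6057 eV / n².

At n = 2: E_2 = -13.6057 / 2² = -3.4014250 eV
At n = ∞: E_∞ = 0 eV

Ionization energy = E_∞ - E_2 = 0 - (-3.4014250) = 3.4014250 eV
Ionization energy ≈ 3.4014 eV

This is also called the binding energy of the electron in state n = 2.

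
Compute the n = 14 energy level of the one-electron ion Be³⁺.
-1.110669 eV

For hydrogen-like ions, the energy levels scale with Z²:
E_n = -13.6057 Z² / n² eV

For Be³⁺ (Z = 4) at n = 14:
E_14 = -13.6057 × 4² / 14²
E_14 = -13.6057 × 16 / 196
E_14 = -217.6912 / 196
E_14 = -1.110669 eV

The energy is 16 times more negative than hydrogen at the same n due to the stronger nuclear charge.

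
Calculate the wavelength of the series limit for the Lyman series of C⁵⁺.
2.531292 nm

The series limit corresponds to the transition from n = ∞ to n = 1.
This is the highest energy (shortest wavelength) transition in the Lyman series.

E_∞ = 0 eV
E_1 = -13.6057 × 6² / 1² = -489.80520000 eV

Energy at series limit:
ΔE = E_∞ - E_1 = 0 - (-489.80520000) = 489.80520000 eV
λ = hc/E = 1239.84 eV·nm / 489.80520000 eV = 2.531292 nm

This energy equals the ionization energy from the n = 1 state of C⁵⁺.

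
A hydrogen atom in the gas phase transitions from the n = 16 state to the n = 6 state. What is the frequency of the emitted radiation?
7.8534e+13 Hz

First, find the transition energy:
E_16 = -13.6057 / 16² = -0.05314727 eV
E_6 = -13.6057 / 6² = -0.37793611 eV
|ΔE| = |E_6 - E_16| = 0.32478884 eV

Convert to Joules: E = 0.32478884 eV × (1.602177 × 10⁻¹⁹ J/eV) = 5.203692e-20 J

Using E = hf:
f = E/h = 5.203692e-20 J / (6.62607 × 10⁻³⁴ J·s)
f = 7.8534e+13 Hz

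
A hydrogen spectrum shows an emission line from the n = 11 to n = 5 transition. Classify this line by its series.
Pfund series

The spectral series in hydrogen are named based on the final (lower) energy level:
- Lyman series: n_final = 1 (ultraviolet)
- Balmer series: n_final = 2 (visible/near-UV)
- Paschen series: n_final = 3 (infrared)
- Brackett series: n_final = 4 (infrared)
- Pfund series: n_final = 5 (far infrared)

Since this transition ends at n = 5, it belongs to the Pfund series.

For reference, this 11 → 5 line has photon energy
ΔE = 13.6057 eV × (1/5² - 1/11²) = 0.43178419835 eV,
corresponding to wavelength λ = hc/ΔE = 1239.84 eV·nm / 0.43178419835 eV = 2871.43440 nm in the far infrared region.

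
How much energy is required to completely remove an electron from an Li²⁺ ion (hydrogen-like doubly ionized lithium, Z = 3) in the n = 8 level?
1.9133 eV

The ionization energy is the energy needed to remove the electron completely (n → ∞).

For a hydrogen-like ion with Z = 3, E_n = -13.6057 Z² / n² eV.

At n = 8: E_8 = -13.6057 × 3² / 8² = -1.9133016 eV
At n = ∞: E_∞ = 0 eV

Ionization energy = E_∞ - E_8 = 0 - (-1.9133016) = 1.9133016 eV
Ionization energy ≈ 1.9133 eV

This is also called the binding energy of the electron in state n = 8.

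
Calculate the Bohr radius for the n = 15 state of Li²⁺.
3.9688 nm (or 39.6883 Å)

The Bohr radius formula is:
r_n = n² a₀ / Z

where a₀ = 0.0529177 nm is the Bohr radius.

For Li²⁺ (Z = 3) at n = 15:
r_15 = 15² × 0.0529177 nm / 3
r_15 = 225 × 0.0529177 nm / 3
r_15 = 11.90648 nm / 3
r_15 = 3.9688 nm

The electron orbits at approximately 3.9688 nm from the nucleus.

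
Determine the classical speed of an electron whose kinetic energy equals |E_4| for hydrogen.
5.47e+05 m/s (or 0.182432% of c)

The binding energy at n = 4 for hydrogen is:
E_4 = -13.6057/4² = -0.85035625 eV
|E_4| = 0.85035625 eV

Convert to Joules:
KE = 0.85035625 eV × (1.602177 × 10⁻¹⁹ J/eV) = 1.3624e-19 J

Using KE = ½mv²:
v = √(2·KE/m_e)
v = √(2 × 1.3624e-19 J / 9.10938 × 10⁻³¹ kg)
v = 5.47e+05 m/s

This is approximately 0.182432% the speed of light.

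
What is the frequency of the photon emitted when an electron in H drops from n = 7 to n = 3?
2.9840e+14 Hz

First, find the transition energy:
E_7 = -13.6057 / 7² = -0.2776673 eV
E_3 = -13.6057 / 3² = -1.5117444 eV
|ΔE| = |E_3 - E_7| = 1.2340771 eV

Convert to Joules: E = 1.2340771 eV × (1.602177 × 10⁻¹⁹ J/eV) = 1.977210e-19 J

Using E = hf:
f = E/h = 1.977210e-19 J / (6.62607 × 10⁻³⁴ J·s)
f = 2.9840e+14 Hz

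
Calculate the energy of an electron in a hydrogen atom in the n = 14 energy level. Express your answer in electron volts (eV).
-0.07 eV

The energy levels of a hydrogen-like atom are given by:
E_n = -13.6057 eV / n²

For n = 14:
E_14 = -13.6057 eV / 14²
E_14 = -13.6057 eV / 196
E_14 = -0.07 eV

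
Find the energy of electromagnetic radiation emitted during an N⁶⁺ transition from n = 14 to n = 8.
7.0154 eV

The energy levels are E_n = -13.6057 Z² eV / n².

Energy at n = 14: E_14 = -13.6057 × 7² / 14² = -3.4014250 eV
Energy at n = 8: E_8 = -13.6057 × 7² / 8² = -10.4168641 eV

For emission (electron falling to lower state), the photon energy is:
E_photon = E_14 - E_8 = |-3.4014250 - (-10.4168641)|
E_photon = 7.0154 eV

This energy is carried away by the emitted photon.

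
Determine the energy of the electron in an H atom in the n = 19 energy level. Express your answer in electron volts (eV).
-0.03769 eV

The energy levels of a hydrogen-like atom are given by:
E_n = -13.6057 eV / n²

For n = 19:
E_19 = -13.6057 eV / 19²
E_19 = -13.6057 eV / 361
E_19 = -0.03769 eV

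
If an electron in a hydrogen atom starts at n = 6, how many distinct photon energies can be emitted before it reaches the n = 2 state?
10

The electron can occupy levels n = 2, 3, ..., 6 during de-excitation — that is m = 6 - 2 + 1 = 5 distinct levels.

The number of distinct spectral lines equals the number of ways to choose 2 of these m levels (each pair gives one possible emission transition):

Number of lines = m(m-1)/2 = 5×4/2 = 10

These correspond to all possible transitions between the 5 levels:
6 → 5, 6 → 4, 6 → 3, 6 → 2, 5 → 4, 5 → 3, 5 → 2, 4 → 3...

Each transition produces a photon with a unique energy (and thus wavelength). This count does not depend on Z.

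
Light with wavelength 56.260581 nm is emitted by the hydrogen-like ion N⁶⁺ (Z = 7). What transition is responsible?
n = 12 → n = 5

First, find the photon energy from the wavelength (hc = 1239.84 eV·nm):
E = hc/λ = 1239.84 eV·nm / 56.260581 nm = 22.037455 eV

The energy levels of N⁶⁺ satisfy E_n = -13.6057 × 7² / n² eV, so an emission n_i → n_f releases
ΔE = 13.6057 × 7² × (1/n_f² − 1/n_i²) eV.

Setting ΔE equal to the photon energy:
1/n_f² − 1/n_i² = 22.037455 / (13.6057 × 7²) = 0.033055556

Since 1/n_i² must be positive, we need 1/n_f² > 0.033055556, i.e. n_f ≤ 5. For each allowed n_f, solve n_i = (1/n_f² − 0.033055556)^(−1/2) and check whether it is a whole number:
  n_f = 1: 1/n_i² = 1.000000000 − 0.033055556 = 0.966944444 → n_i = 1.017  (not an integer) ✗
  n_f = 2: 1/n_i² = 0.250000000 − 0.033055556 = 0.216944444 → n_i = 2.147  (not an integer) ✗
  n_f = 3: 1/n_i² = 0.111111111 − 0.033055556 = 0.078055555 → n_i = 3.579  (not an integer) ✗
  n_f = 4: 1/n_i² = 0.062500000 − 0.033055556 = 0.029444444 → n_i = 5.828  (not an integer) ✗
  n_f = 5: 1/n_i² = 0.040000000 − 0.033055556 = 0.006944444 → n_i = 12.000  → integer, n_i = 12 ✓

Only n_f = 5 gives an integer upper level, n_i = 12.

The transition is from n = 12 to n = 5 (emission).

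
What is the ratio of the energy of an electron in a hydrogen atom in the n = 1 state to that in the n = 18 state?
324.00000

Using E_n = -13.6057 Z² / n² eV with Z = 1:

E_1 = -13.6057 / 1² = -13.6057 / 1 = -13.60570000000 eV
E_18 = -13.6057 / 18² = -13.6057 / 324 = -0.04199290123 eV

The ratio is:
E_1/E_18 = (-13.60570000000) / (-0.04199290123)
E_1/E_18 = (-13.6057/1) / (-13.6057/324)
E_1/E_18 = 324/1
E_1/E_18 = 324.00000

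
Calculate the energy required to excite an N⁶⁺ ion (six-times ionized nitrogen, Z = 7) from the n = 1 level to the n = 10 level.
660.01 eV

The energy levels of a hydrogen-like atom are E_n = -13.6057 Z² eV / n².

Energy at n = 1: E_1 = -13.6057 × 7² / 1² = -666.67930 eV
Energy at n = 10: E_10 = -13.6057 × 7² / 10² = -6.66679 eV

The excitation energy is the difference:
ΔE = E_10 - E_1
ΔE = -6.66679 - (-666.67930)
ΔE = 660.01 eV

Since this is positive, energy must be absorbed (photon absorption).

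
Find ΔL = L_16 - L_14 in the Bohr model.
2.1091e-34 J·s (or 2ℏ)

In the Bohr model, L_n = nℏ where ℏ = 1.054572e-34 J·s.

L_16 = 16ℏ = 1.687315e-33 J·s
L_14 = 14ℏ = 1.476401e-33 J·s

ΔL = L_16 - L_14 = (16 - 14)ℏ = 2ℏ
ΔL = 2 × 1.054572e-34 J·s = 2.1091e-34 J·s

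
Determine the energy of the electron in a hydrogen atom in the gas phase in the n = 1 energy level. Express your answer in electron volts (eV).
-13.605700 eV

The energy levels of a hydrogen-like atom are given by:
E_n = -13.6057 eV / n²

For n = 1:
E_1 = -13.6057 eV / 1²
E_1 = -13.6057 eV / 1
E_1 = -13.605700 eV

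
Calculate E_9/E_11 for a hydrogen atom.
1.494

Using E_n = -13.6057 Z² / n² eV with Z = 1:

E_9 = -13.6057 / 9² = -13.6057 / 81 = -0.167971605 eV
E_11 = -13.6057 / 11² = -13.6057 / 121 = -0.112443802 eV

The ratio is:
E_9/E_11 = (-0.167971605) / (-0.112443802)
E_9/E_11 = (-13.6057/81) / (-13.6057/121)
E_9/E_11 = 121/81
E_9/E_11 = 1.494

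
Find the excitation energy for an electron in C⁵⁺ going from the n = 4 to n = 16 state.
28.699523 eV

The energy levels of a hydrogen-like atom are E_n = -13.6057 Z² eV / n².

Energy at n = 4: E_4 = -13.6057 × 6² / 4² = -30.612825000 eV
Energy at n = 16: E_16 = -13.6057 × 6² / 16² = -1.913301563 eV

The excitation energy is the difference:
ΔE = E_16 - E_4
ΔE = -1.913301563 - (-30.612825000)
ΔE = 28.699523 eV

Since this is positive, energy must be absorbed (photon absorption).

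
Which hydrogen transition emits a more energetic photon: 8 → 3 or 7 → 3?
8 → 3

Calculate the energy for each transition:

Transition 8 → 3:
ΔE₁ = |E_3 - E_8| = |-13.6057/3² - (-13.6057/8²)|
ΔE₁ = |-1.51174444444 - (-0.21258906250)| = 1.29915538 eV

Transition 7 → 3:
ΔE₂ = |E_3 - E_7| = |-13.6057/3² - (-13.6057/7²)|
ΔE₂ = |-1.51174444444 - (-0.27766734694)| = 1.23407710 eV

Since 1.29915538 eV > 1.23407710 eV, the transition 8 → 3 emits the more energetic photon.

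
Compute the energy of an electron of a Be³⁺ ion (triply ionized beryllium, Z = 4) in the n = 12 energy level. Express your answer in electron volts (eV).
-1.51174 eV

The energy levels of a hydrogen-like atom are given by:
E_n = -13.6057 Z² / n² eV  (with Z = 4 for Be³⁺)

For n = 12:
E_12 = -13.6057 × 4² / 12²
E_12 = -13.6057 × 16 / 144
E_12 = -1.51174 eV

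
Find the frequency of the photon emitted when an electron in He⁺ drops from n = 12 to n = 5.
4.34991e+14 Hz

First, find the transition energy:
E_12 = -13.6057 × 2² / 12² = -0.37793611 eV
E_5 = -13.6057 × 2² / 5² = -2.17691200 eV
|ΔE| = |E_5 - E_12| = 1.79897589 eV

Convert to Joules: E = 1.79897589 eV × (1.602177 × 10⁻¹⁹ J/eV) = 2.8822778e-19 J

Using E = hf:
f = E/h = 2.8822778e-19 J / (6.62607 × 10⁻³⁴ J·s)
f = 4.34991e+14 Hz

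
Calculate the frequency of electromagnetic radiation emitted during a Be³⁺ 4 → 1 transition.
4.9348e+16 Hz

First, find the transition energy:
E_4 = -13.6057 × 4² / 4² = -13.60570 eV
E_1 = -13.6057 × 4² / 1² = -217.69120 eV
|ΔE| = |E_1 - E_4| = 204.08550 eV

Convert to Joules: E = 204.08550 eV × (1.602177 × 10⁻¹⁹ J/eV) = 3.269811e-17 J

Using E = hf:
f = E/h = 3.269811e-17 J / (6.62607 × 10⁻³⁴ J·s)
f = 4.9348e+16 Hz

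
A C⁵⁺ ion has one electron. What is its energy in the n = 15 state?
-2.18 eV

For hydrogen-like ions, the energy levels scale with Z²:
E_n = -13.6057 Z² / n² eV

For C⁵⁺ (Z = 6) at n = 15:
E_15 = -13.6057 × 6² / 15²
E_15 = -13.6057 × 36 / 225
E_15 = -489.8052 / 225
E_15 = -2.18 eV

The energy is 36 times more negative than hydrogen at the same n due to the stronger nuclear charge.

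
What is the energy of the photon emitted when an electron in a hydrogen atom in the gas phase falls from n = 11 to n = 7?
0.16522 eV

The energy levels are E_n = -13.6057 eV / n².

Energy at n = 11: E_11 = -13.6057 / 11² = -0.11244380 eV
Energy at n = 7: E_7 = -13.6057 / 7² = -0.27766735 eV

For emission (electron falling to lower state), the photon energy is:
E_photon = E_11 - E_7 = |-0.11244380 - (-0.27766735)|
E_photon = 0.16522 eV

This energy is carried away by the emitted photon.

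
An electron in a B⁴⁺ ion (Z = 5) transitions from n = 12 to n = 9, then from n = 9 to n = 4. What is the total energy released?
18.897 eV

The energy levels of B⁴⁺ are E_n = -13.6057 × 5² / n² eV.

First transition (12 → 9):
ΔE₁ = |E_9 - E_12|
ΔE₁ = |-4.199290123 - (-2.362100694)| = 1.837189 eV

Second transition (9 → 4):
ΔE₂ = |E_4 - E_9|
ΔE₂ = |-21.258906250 - (-4.199290123)| = 17.059616 eV

Total energy released:
E_total = ΔE₁ + ΔE₂ = 1.837189 + 17.059616 = 18.897 eV

Note: This equals the direct transition 12 → 4: 18.897 eV ✓
Energy is conserved regardless of the path taken.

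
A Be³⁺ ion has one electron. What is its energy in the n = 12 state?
-1.5117 eV

For hydrogen-like ions, the energy levels scale with Z²:
E_n = -13.6057 Z² / n² eV

For Be³⁺ (Z = 4) at n = 12:
E_12 = -13.6057 × 4² / 12²
E_12 = -13.6057 × 16 / 144
E_12 = -217.6912 / 144
E_12 = -1.5117 eV

The energy is 16 times more negative than hydrogen at the same n due to the stronger nuclear charge.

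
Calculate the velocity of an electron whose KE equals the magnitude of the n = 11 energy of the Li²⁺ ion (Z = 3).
5.96643e+05 m/s (or 0.20% of c)

The binding energy at n = 11 for Li²⁺ is:
E_11 = -13.6057 × 3²/11² = -1.01199421 eV
|E_11| = 1.01199421 eV

Convert to Joules:
KE = 1.01199421 eV × (1.602177 × 10⁻¹⁹ J/eV) = 1.6213938e-19 J

Using KE = ½mv²:
v = √(2·KE/m_e)
v = √(2 × 1.6213938e-19 J / 9.10938 × 10⁻³¹ kg)
v = 5.96643e+05 m/s

This is approximately 0.20% the speed of light.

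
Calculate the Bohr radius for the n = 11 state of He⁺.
3.201522 nm (or 32.015221 Å)

The Bohr radius formula is:
r_n = n² a₀ / Z

where a₀ = 0.052917721 nm is the Bohr radius.

For He⁺ (Z = 2) at n = 11:
r_11 = 11² × 0.052917721 nm / 2
r_11 = 121 × 0.052917721 nm / 2
r_11 = 6.4030442 nm / 2
r_11 = 3.201522 nm

The electron orbits at approximately 3.201522 nm from the nucleus.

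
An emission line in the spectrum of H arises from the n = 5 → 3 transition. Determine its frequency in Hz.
2.34e+14 Hz

First, find the transition energy:
E_5 = -13.6057 / 5² = -0.54422800 eV
E_3 = -13.6057 / 3² = -1.51174444 eV
|ΔE| = |E_3 - E_5| = 0.96751644 eV

Convert to Joules: E = 0.96751644 eV × (1.602177 × 10⁻¹⁹ J/eV) = 1.5501e-19 J

Using E = hf:
f = E/h = 1.5501e-19 J / (6.62607 × 10⁻³⁴ J·s)
f = 2.34e+14 Hz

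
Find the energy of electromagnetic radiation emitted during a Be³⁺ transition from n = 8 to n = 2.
51.02138 eV

The energy levels are E_n = -13.6057 Z² eV / n².

Energy at n = 8: E_8 = -13.6057 × 4² / 8² = -3.40142500 eV
Energy at n = 2: E_2 = -13.6057 × 4² / 2² = -54.42280000 eV

For emission (electron falling to lower state), the photon energy is:
E_photon = E_8 - E_2 = |-3.40142500 - (-54.42280000)|
E_photon = 51.02138 eV

This energy is carried away by the emitted photon.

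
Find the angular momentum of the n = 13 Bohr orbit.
1.37094e-33 J·s (or 13ℏ)

In the Bohr model, angular momentum is quantized:
L = nℏ

where ℏ = h/(2π) = 1.0545718e-34 J·s

For n = 13:
L = 13 × 1.0545718e-34 J·s
L = 1.37094e-33 J·s

This can also be written as L = 13ℏ.
The angular momentum is an integer multiple of the reduced Planck constant.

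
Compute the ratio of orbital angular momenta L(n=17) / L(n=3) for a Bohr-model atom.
5.67

In the Bohr model, L_n = nℏ, so the ratio is purely the ratio of quantum numbers:

L_17/L_3 = 17ℏ / 3ℏ = 17/3 = 5.67

The angular momentum scales linearly with n.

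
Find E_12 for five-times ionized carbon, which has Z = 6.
-3.40 eV

For hydrogen-like ions, the energy levels scale with Z²:
E_n = -13.6057 Z² / n² eV

For C⁵⁺ (Z = 6) at n = 12:
E_12 = -13.6057 × 6² / 12²
E_12 = -13.6057 × 36 / 144
E_12 = -489.8052 / 144
E_12 = -3.40 eV

The energy is 36 times more negative than hydrogen at the same n due to the stronger nuclear charge.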